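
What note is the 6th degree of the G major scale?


Reasoning:
Major scale pattern: W-W-H-W-W-W-H (2-2-1-2-2-2-1 semitones)
Starting from G:
  G + 2 semitones → A
  A + 2 semitones → B
  B + 1 semitone → C
  C + 2 semitones → D
  D + 2 semitones → E
  E + 2 semitones → F#
  F# + 1 semitone → G
Scale: G A B C D E F#
Degree 6 = E


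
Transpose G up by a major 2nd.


Solution.
major 2nd: 2 letter names, 2 semitones
Letter: G + 1 → A
Pitch: G + 2 semitones, spelled as an A → A
= A


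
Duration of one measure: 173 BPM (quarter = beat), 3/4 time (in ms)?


Quarter-note beat duration = 60000 / 173 ms
Beats per measure (3/4) = 3
One measure = 3 × 60000 / 173 = 180000 / 173 ms
= 1040.5 ms


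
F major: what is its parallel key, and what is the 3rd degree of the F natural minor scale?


Solution.
Parallel keys share the same tonic but differ in mode
F major → parallel is F minor
F natural minor scale: F G Ab Bb C Db Eb
= F minor; 3rd degree = Ab


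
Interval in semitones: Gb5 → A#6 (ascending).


Let's work it out.
Absolute semitone position = octave×12 + chromatic position
Gb5: 5×12 + 6 = 66
A#6: 6×12 + 10 = 82
Difference = 82 - 66 = 16
= 16 semitones


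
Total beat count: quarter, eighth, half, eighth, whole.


Beat values:
  quarter = 1 beat
  eighth = 0.5 beats
  half = 2 beats
  eighth = 0.5 beats
  whole = 4 beats
Sum = 1 + 0.5 + 2 + 0.5 + 4
= 8 beats


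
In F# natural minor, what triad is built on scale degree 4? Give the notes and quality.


Reasoning:
F# natural minor scale: F# G# A B C# D E
Diatonic triad on degree 4 stacks scale notes 4, 6, 1: B D F#
B→D = 3 semitones; B→F# = 7 semitones → minor triad
= B D F# (minor)


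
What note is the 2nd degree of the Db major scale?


Working:
Major scale pattern: W-W-H-W-W-W-H (2-2-1-2-2-2-1 semitones)
Starting from Db:
  Db + 2 semitones → Eb
  Eb + 2 semitones → F
  F + 1 semitone → Gb
  Gb + 2 semitones → Ab
  Ab + 2 semitones → Bb
  Bb + 2 semitones → C
  C + 1 semitone → Db
Scale: Db Eb F Gb Ab Bb C
Degree 2 = Eb


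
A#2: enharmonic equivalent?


Enharmonic notes sound the same pitch but are spelled with different letter names
A# and Bb name the same pitch class
= Bb2


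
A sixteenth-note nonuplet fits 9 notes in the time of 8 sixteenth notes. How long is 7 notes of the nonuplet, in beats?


Step by step:
Nonuplet: 9 notes occupy the space of 8 sixteenth notes
Space = 8 × 1/4 = 2 beats
Each nonuplet note = 2 / 9 = 2/9 beats
7 notes = 7 × 2/9 = 14/9
= 14/9 beats


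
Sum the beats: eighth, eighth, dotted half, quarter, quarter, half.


Beat values:
  eighth = 0.5 beats
  eighth = 0.5 beats
  dotted half = 3 beats
  quarter = 1 beat
  quarter = 1 beat
  half = 2 beats
Sum = 0.5 + 0.5 + 3 + 1 + 1 + 2
= 8 beats


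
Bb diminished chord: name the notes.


Solution.
Diminished triad = root + minor 3rd (3 semitones) + diminished 5th (6 semitones)
A triad on Bb stacks thirds, so the chord tones use letter names B-D-F
Root: Bb
Minor 3rd above Bb: Db
Diminished 5th above Bb: Fb
Chord = Bb Db Fb


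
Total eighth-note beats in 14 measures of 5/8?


Working:
Time signature 5/8: the bottom number 8 means the eighth note gets one count
The top number 5 means 5 eighth-note beats per measure
Total = 5 × 14 measures
= 70 eighth-note beats


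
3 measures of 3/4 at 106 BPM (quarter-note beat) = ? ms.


Working:
Quarter-note beat duration = 60000 / 106 ms
Beats per measure (3/4) = 3
One measure = 3 × 60000 / 106 = 180000 / 106 ms
3 measures = 3 × 180000 / 106 = 540000 / 106
= 5094.3 ms


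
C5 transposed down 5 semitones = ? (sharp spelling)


C5: chromatic position 0 in octave 5 → absolute = 5×12 + 0 = 60
Transpose down 5: 60 - 5 = 55
55 = 4×12 + 7 → G in octave 4
Result = G4


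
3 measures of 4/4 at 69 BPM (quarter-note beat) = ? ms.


Let's work it out.
Quarter-note beat duration = 60000 / 69 ms
Beats per measure (4/4) = 4
One measure = 4 × 60000 / 69 = 240000 / 69 ms
3 measures = 3 × 240000 / 69 = 720000 / 69
= 10434.8 ms


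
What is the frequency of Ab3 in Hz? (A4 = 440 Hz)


Working:
f = 440 × 2^(n/12) where n = semitones from A4
Ab3: -13 semitones from A4
f = 440 × 2^(-13/12)
f = 207.65 Hz


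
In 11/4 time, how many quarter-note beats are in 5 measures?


Step by step:
Time signature 11/4: the bottom number 4 means the quarter note gets one count
The top number 11 means 11 quarter-note beats per measure
Total = 11 × 5 measures
= 55 quarter-note beats


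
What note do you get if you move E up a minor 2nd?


minor 2nd: 2 letter names, 1 semitones
Letter: E + 1 → F
Pitch: E + 1 semitones, spelled as an F → F
= F


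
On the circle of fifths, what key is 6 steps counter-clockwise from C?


Let's work it out.
Each counter-clockwise step moves down a perfect 5th (= up a perfect 4th)
From C: C → F → Bb → Eb → Ab → Db → F#/Gb
= F#/Gb


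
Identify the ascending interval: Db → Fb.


Letter names: D → F spans 3 letter names → a 3rd
Semitones: Db → Fb = 3 half-steps
A 3rd of 3 semitones is a minor 3rd
= minor 3rd


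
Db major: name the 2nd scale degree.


Reasoning:
Major scale pattern: W-W-H-W-W-W-H (2-2-1-2-2-2-1 semitones)
Starting from Db:
  Db + 2 semitones → Eb
  Eb + 2 semitones → F
  F + 1 semitone → Gb
  Gb + 2 semitones → Ab
  Ab + 2 semitones → Bb
  Bb + 2 semitones → C
  C + 1 semitone → Db
Scale: Db Eb F Gb Ab Bb C
Degree 2 = Eb


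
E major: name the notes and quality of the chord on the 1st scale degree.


Step by step:
E major scale: E F# G# A B C# D#
Diatonic triad on degree 1 stacks scale notes 1, 3, 5: E G# B
E→G# = 4 semitones; E→B = 7 semitones → major triad
= E G# B (major)


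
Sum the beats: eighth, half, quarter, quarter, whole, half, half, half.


Beat values:
  eighth = 0.5 beats
  half = 2 beats
  quarter = 1 beat
  quarter = 1 beat
  whole = 4 beats
  half = 2 beats
  half = 2 beats
  half = 2 beats
Sum = 0.5 + 2 + 1 + 1 + 4 + 2 + 2 + 2
= 14.5 beats


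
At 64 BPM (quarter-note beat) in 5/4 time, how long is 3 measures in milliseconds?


Let's work it out.
Quarter-note beat duration = 60000 / 64 ms
Beats per measure (5/4) = 5
One measure = 5 × 60000 / 64 = 300000 / 64 ms
3 measures = 3 × 300000 / 64 = 900000 / 64
= 14062.5 ms


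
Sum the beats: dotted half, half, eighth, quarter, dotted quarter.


Step by step:
Beat values:
  dotted half = 3 beats
  half = 2 beats
  eighth = 0.5 beats
  quarter = 1 beat
  dotted quarter = 1.5 beats
Sum = 3 + 2 + 0.5 + 1 + 1.5
= 8 beats


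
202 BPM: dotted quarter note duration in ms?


Working:
One quarter-note beat = 60000 / BPM = 60000 / 202 ms
Dotted quarter note = 3/2 × quarter note
Duration = 3/2 × 60000 / 202 = 90000 / 202
= 445.5 ms


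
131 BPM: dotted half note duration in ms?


One quarter-note beat = 60000 / BPM = 60000 / 131 ms
Dotted half note = 3 × quarter note
Duration = 3 × 60000 / 131 = 180000 / 131
= 1374.0 ms


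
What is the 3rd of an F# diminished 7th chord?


Diminished 7th chord = root + minor 3rd + diminished 5th + diminished 7th
Seventh chords stack in thirds, so the letter names are F-A-C-E
Root: F#
Minor 3rd above F#: A
Diminished 5th above F#: C
Diminished 7th above F#: Eb
The 3rd = A


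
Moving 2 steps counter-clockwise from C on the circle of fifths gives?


Step by step:
Each counter-clockwise step moves down a perfect 5th (= up a perfect 4th)
From C: C → F → Bb
= Bb


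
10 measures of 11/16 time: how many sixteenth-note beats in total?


Time signature 11/16: the bottom number 16 means the sixteenth note gets one count
The top number 11 means 11 sixteenth-note beats per measure
Total = 11 × 10 measures
= 110 sixteenth-note beats


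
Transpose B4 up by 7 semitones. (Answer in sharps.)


Let's work it out.
B4: chromatic position 11 in octave 4 → absolute = 4×12 + 11 = 59
Transpose up 7: 59 + 7 = 66
66 = 5×12 + 6 → F# in octave 5
Result = F#5


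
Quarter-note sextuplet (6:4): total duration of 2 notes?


Working:
Sextuplet: 6 notes occupy the space of 4 quarter notes
Space = 4 × 1 = 4 beats
Each sextuplet note = 4 / 6 = 2/3 beats
2 notes = 2 × 2/3 = 4/3
= 4/3 beats


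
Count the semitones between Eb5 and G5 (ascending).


Solution.
Absolute semitone position = octave×12 + chromatic position
Eb5: 5×12 + 3 = 63
G5: 5×12 + 7 = 67
Difference = 67 - 63 = 4
= 4 semitones


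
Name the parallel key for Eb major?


Solution.
Parallel keys share the same tonic but differ in mode
Eb major → parallel is Eb minor
= Eb minor


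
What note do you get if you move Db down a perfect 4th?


Let's work it out.
perfect 4th: 4 letter names, 5 semitones
Letter: D - 3 → A
Pitch: Db - 5 semitones, spelled as an A → Ab
= Ab


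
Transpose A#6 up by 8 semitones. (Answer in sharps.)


A#6: chromatic position 10 in octave 6 → absolute = 6×12 + 10 = 82
Transpose up 8: 82 + 8 = 90
90 = 7×12 + 6 → F# in octave 7
Result = F#7


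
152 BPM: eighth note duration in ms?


Step by step:
One quarter-note beat = 60000 / BPM = 60000 / 152 ms
Eighth note = 1/2 × quarter note
Duration = 1/2 × 60000 / 152 = 30000 / 152
= 197.4 ms


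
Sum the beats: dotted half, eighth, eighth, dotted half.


Reasoning:
Beat values:
  dotted half = 3 beats
  eighth = 0.5 beats
  eighth = 0.5 beats
  dotted half = 3 beats
Sum = 3 + 0.5 + 0.5 + 3
= 7 beats


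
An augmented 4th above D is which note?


Let's work it out.
A 4th spans 4 letter names, so from D we land on G
An augmented 4th = 6 semitones above D
Spell G at that pitch: G#
= G#


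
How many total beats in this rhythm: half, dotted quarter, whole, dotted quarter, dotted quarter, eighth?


Let's work it out.
Beat values:
  half = 2 beats
  dotted quarter = 1.5 beats
  whole = 4 beats
  dotted quarter = 1.5 beats
  dotted quarter = 1.5 beats
  eighth = 0.5 beats
Sum = 2 + 1.5 + 4 + 1.5 + 1.5 + 0.5
= 11 beats


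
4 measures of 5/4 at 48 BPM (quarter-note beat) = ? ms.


Quarter-note beat duration = 60000 / 48 ms
Beats per measure (5/4) = 5
One measure = 5 × 60000 / 48 = 300000 / 48 ms
4 measures = 4 × 300000 / 48 = 1200000 / 48
= 25000.0 ms


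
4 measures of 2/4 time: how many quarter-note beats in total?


Reasoning:
Time signature 2/4: the bottom number 4 means the quarter note gets one count
The top number 2 means 2 quarter-note beats per measure
Total = 2 × 4 measures
= 8 quarter-note beats


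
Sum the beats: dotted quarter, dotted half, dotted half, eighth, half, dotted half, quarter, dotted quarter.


Step by step:
Beat values:
  dotted quarter = 1.5 beats
  dotted half = 3 beats
  dotted half = 3 beats
  eighth = 0.5 beats
  half = 2 beats
  dotted half = 3 beats
  quarter = 1 beat
  dotted quarter = 1.5 beats
Sum = 1.5 + 3 + 3 + 0.5 + 2 + 3 + 1 + 1.5
= 15.5 beats


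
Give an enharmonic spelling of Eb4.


Step by step:
Enharmonic notes sound the same pitch but are spelled with different letter names
Eb and D# name the same pitch class
= D#4


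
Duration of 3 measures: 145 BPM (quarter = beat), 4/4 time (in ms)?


Let's work it out.
Quarter-note beat duration = 60000 / 145 ms
Beats per measure (4/4) = 4
One measure = 4 × 60000 / 145 = 240000 / 145 ms
3 measures = 3 × 240000 / 145 = 720000 / 145
= 4965.5 ms


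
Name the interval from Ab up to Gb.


Letter names: A → G spans 7 letter names → a 7th
Semitones: Ab → Gb = 10 half-steps
A 7th of 10 semitones is a minor 7th
= minor 7th


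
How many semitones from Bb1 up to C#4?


Solution.
Absolute semitone position = octave×12 + chromatic position
Bb1: 1×12 + 10 = 22
C#4: 4×12 + 1 = 49
Difference = 49 - 22 = 27
= 27 semitones


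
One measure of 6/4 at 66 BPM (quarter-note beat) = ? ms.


Working:
Quarter-note beat duration = 60000 / 66 ms
Beats per measure (6/4) = 6
One measure = 6 × 60000 / 66 = 360000 / 66 ms
= 5454.5 ms


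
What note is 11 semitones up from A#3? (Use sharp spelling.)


Let's work it out.
A#3: chromatic position 10 in octave 3 → absolute = 3×12 + 10 = 46
Transpose up 11: 46 + 11 = 57
57 = 4×12 + 9 → A in octave 4
Result = A4


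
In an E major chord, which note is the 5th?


Working:
Major triad = root + major 3rd (4 semitones) + perfect 5th (7 semitones)
A triad on E stacks thirds, so the chord tones use letter names E-G-B
Root: E
Major 3rd above E: G#
Perfect 5th above E: B
The 5th = B


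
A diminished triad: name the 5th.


Let's work it out.
Diminished triad = root + minor 3rd (3 semitones) + diminished 5th (6 semitones)
A triad on A stacks thirds, so the chord tones use letter names A-C-E
Root: A
Minor 3rd above A: C
Diminished 5th above A: Eb
The 5th = Eb


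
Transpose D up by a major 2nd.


Step by step:
major 2nd: 2 letter names, 2 semitones
Letter: D + 1 → E
Pitch: D + 2 semitones, spelled as an E → E
= E


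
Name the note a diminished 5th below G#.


Solution.
A 5th spans 5 letter names, so from G we land on C
A diminished 5th = 6 semitones below G#
Spell C at that pitch: C##
= C##


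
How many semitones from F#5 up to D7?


Absolute semitone position = octave×12 + chromatic position
F#5: 5×12 + 6 = 66
D7: 7×12 + 2 = 86
Difference = 86 - 66 = 20
= 20 semitones


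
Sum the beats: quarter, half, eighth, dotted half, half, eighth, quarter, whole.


Beat values:
  quarter = 1 beat
  half = 2 beats
  eighth = 0.5 beats
  dotted half = 3 beats
  half = 2 beats
  eighth = 0.5 beats
  quarter = 1 beat
  whole = 4 beats
Sum = 1 + 2 + 0.5 + 3 + 2 + 0.5 + 1 + 4
= 14 beats


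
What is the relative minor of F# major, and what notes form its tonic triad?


Let's work it out.
The relative minor shares the major's key signature and starts on its 6th degree
6th degree = a major 6th above the tonic; a major 6th above F# is D#
→ relative minor of F# major is D# minor
Tonic triad of D# minor = root + minor 3rd + perfect 5th = D# F# A#
= D# minor; triad = D# F# A#


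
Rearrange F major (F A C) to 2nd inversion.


Let's work it out.
Root position: F A C
2nd inversion: move root and 3rd up an octave
Bass note: C
Notes (bottom to top) = C F A


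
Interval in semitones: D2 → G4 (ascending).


Absolute semitone position = octave×12 + chromatic position
D2: 2×12 + 2 = 26
G4: 4×12 + 7 = 55
Difference = 55 - 26 = 29
= 29 semitones


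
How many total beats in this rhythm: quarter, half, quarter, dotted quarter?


Step by step:
Beat values:
  quarter = 1 beat
  half = 2 beats
  quarter = 1 beat
  dotted quarter = 1.5 beats
Sum = 1 + 2 + 1 + 1.5
= 5.5 beats


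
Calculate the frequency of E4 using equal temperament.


f = 440 × 2^(n/12) where n = semitones from A4
E4: -5 semitones from A4
f = 440 × 2^(-5/12)
f = 329.63 Hz


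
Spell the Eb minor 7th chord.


Let's work it out.
Minor 7th chord = root + minor 3rd + perfect 5th + minor 7th
Seventh chords stack in thirds, so the letter names are E-G-B-D
Root: Eb
Minor 3rd above Eb: Gb
Perfect 5th above Eb: Bb
Minor 7th above Eb: Db
Chord = Eb Gb Bb Db


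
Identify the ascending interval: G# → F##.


Solution.
Letter names: G → F spans 7 letter names → a 7th
Semitones: G# → F## = 11 half-steps
A 7th of 11 semitones is a major 7th
= major 7th


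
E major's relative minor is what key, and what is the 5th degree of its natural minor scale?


Solution.
The relative minor shares the major's key signature and starts on its 6th degree
6th degree = a major 6th above the tonic; a major 6th above E is C#
→ relative minor of E major is C# minor
C# natural minor scale: C# D# E F# G# A B
= C# minor; 5th degree = G#


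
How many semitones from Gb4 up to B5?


Reasoning:
Absolute semitone position = octave×12 + chromatic position
Gb4: 4×12 + 6 = 54
B5: 5×12 + 11 = 71
Difference = 71 - 54 = 17
= 17 semitones


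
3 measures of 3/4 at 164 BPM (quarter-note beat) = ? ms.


Solution.
Quarter-note beat duration = 60000 / 164 ms
Beats per measure (3/4) = 3
One measure = 3 × 60000 / 164 = 180000 / 164 ms
3 measures = 3 × 180000 / 164 = 540000 / 164
= 3292.7 ms


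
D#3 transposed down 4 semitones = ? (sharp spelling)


Reasoning:
D#3: chromatic position 3 in octave 3 → absolute = 3×12 + 3 = 39
Transpose down 4: 39 - 4 = 35
35 = 2×12 + 11 → B in octave 2
Result = B2


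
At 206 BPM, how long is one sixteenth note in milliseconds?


Solution.
One quarter-note beat = 60000 / BPM = 60000 / 206 ms
Sixteenth note = 1/4 × quarter note
Duration = 1/4 × 60000 / 206 = 15000 / 206
= 72.8 ms


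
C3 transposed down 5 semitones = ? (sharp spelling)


Let's work it out.
C3: chromatic position 0 in octave 3 → absolute = 3×12 + 0 = 36
Transpose down 5: 36 - 5 = 31
31 = 2×12 + 7 → G in octave 2
Result = G2


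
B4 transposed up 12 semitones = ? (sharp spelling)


Solution.
B4: chromatic position 11 in octave 4 → absolute = 4×12 + 11 = 59
Transpose up 12: 59 + 12 = 71
71 = 5×12 + 11 → B in octave 5
Result = B5


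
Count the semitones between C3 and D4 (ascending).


Step by step:
Absolute semitone position = octave×12 + chromatic position
C3: 3×12 + 0 = 36
D4: 4×12 + 2 = 50
Difference = 50 - 36 = 14
= 14 semitones


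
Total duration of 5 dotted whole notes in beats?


Step by step:
Base whole note = 4 beats
Dot 1 adds half the previous value: +2
One dotted whole = 4 + 2 = 6
5 of them = 5 × 6 = 30
= 30 beats


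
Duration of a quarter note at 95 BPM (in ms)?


Step by step:
One quarter-note beat = 60000 / BPM = 60000 / 95 ms
Duration = 60000 / 95
= 631.6 ms


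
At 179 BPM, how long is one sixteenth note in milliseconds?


One quarter-note beat = 60000 / BPM = 60000 / 179 ms
Sixteenth note = 1/4 × quarter note
Duration = 1/4 × 60000 / 179 = 15000 / 179
= 83.8 ms


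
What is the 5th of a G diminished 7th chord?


Step by step:
Diminished 7th chord = root + minor 3rd + diminished 5th + diminished 7th
Seventh chords stack in thirds, so the letter names are G-B-D-F
Root: G
Minor 3rd above G: Bb
Diminished 5th above G: Db
Diminished 7th above G: Fb
The 5th = Db


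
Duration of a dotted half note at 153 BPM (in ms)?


Let's work it out.
One quarter-note beat = 60000 / BPM = 60000 / 153 ms
Dotted half note = 3 × quarter note
Duration = 3 × 60000 / 153 = 180000 / 153
= 1176.5 ms


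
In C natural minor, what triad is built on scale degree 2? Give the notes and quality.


C natural minor scale: C D Eb F G Ab Bb
Diatonic triad on degree 2 stacks scale notes 2, 4, 6: D F Ab
D→F = 3 semitones; D→Ab = 6 semitones → diminished triad
= D F Ab (diminished)


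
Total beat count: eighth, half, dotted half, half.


Let's work it out.
Beat values:
  eighth = 0.5 beats
  half = 2 beats
  dotted half = 3 beats
  half = 2 beats
Sum = 0.5 + 2 + 3 + 2
= 7.5 beats


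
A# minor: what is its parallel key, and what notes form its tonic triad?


Step by step:
Parallel keys share the same tonic but differ in mode
A# minor → parallel is A# major
Tonic triad of A# major = A# C## E#
= A# major; triad = A# C## E#


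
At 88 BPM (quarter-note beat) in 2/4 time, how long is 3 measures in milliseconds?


Quarter-note beat duration = 60000 / 88 ms
Beats per measure (2/4) = 2
One measure = 2 × 60000 / 88 = 120000 / 88 ms
3 measures = 3 × 120000 / 88 = 360000 / 88
= 4090.9 ms


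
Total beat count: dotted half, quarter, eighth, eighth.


Beat values:
  dotted half = 3 beats
  quarter = 1 beat
  eighth = 0.5 beats
  eighth = 0.5 beats
Sum = 3 + 1 + 0.5 + 0.5
= 5 beats


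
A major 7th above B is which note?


A 7th spans 7 letter names, so from B we land on A
A major 7th = 11 semitones above B
Spell A at that pitch: A#
= A#


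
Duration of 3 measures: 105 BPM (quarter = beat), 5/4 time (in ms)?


Quarter-note beat duration = 60000 / 105 ms
Beats per measure (5/4) = 5
One measure = 5 × 60000 / 105 = 300000 / 105 ms
3 measures = 3 × 300000 / 105 = 900000 / 105
= 8571.4 ms


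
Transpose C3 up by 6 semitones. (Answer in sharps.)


C3: chromatic position 0 in octave 3 → absolute = 3×12 + 0 = 36
Transpose up 6: 36 + 6 = 42
42 = 3×12 + 6 → F# in octave 3
Result = F#3


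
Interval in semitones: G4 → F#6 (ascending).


Step by step:
Absolute semitone position = octave×12 + chromatic position
G4: 4×12 + 7 = 55
F#6: 6×12 + 6 = 78
Difference = 78 - 55 = 23
= 23 semitones


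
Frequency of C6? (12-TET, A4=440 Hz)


f = 440 × 2^(n/12) where n = semitones from A4
C6: 15 semitones from A4
f = 440 × 2^(15/12)
f = 1046.50 Hz


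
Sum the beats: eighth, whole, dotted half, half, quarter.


Beat values:
  eighth = 0.5 beats
  whole = 4 beats
  dotted half = 3 beats
  half = 2 beats
  quarter = 1 beat
Sum = 0.5 + 4 + 3 + 2 + 1
= 10.5 beats


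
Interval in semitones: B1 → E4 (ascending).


Reasoning:
Absolute semitone position = octave×12 + chromatic position
B1: 1×12 + 11 = 23
E4: 4×12 + 4 = 52
Difference = 52 - 23 = 29
= 29 semitones


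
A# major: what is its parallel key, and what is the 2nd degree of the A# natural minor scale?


Let's work it out.
Parallel keys share the same tonic but differ in mode
A# major → parallel is A# minor
A# natural minor scale: A# B# C# D# E# F# G#
= A# minor; 2nd degree = B#


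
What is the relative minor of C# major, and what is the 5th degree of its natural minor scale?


Solution.
The relative minor shares the major's key signature and starts on its 6th degree
6th degree = a major 6th above the tonic; a major 6th above C# is A#
→ relative minor of C# major is A# minor
A# natural minor scale: A# B# C# D# E# F# G#
= A# minor; 5th degree = E#


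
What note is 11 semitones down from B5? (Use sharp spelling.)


Solution.
B5: chromatic position 11 in octave 5 → absolute = 5×12 + 11 = 71
Transpose down 11: 71 - 11 = 60
60 = 5×12 + 0 → C in octave 5
Result = C5


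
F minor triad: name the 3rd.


Let's work it out.
Minor triad = root + minor 3rd (3 semitones) + perfect 5th (7 semitones)
A triad on F stacks thirds, so the chord tones use letter names F-A-C
Root: F
Minor 3rd above F: Ab
Perfect 5th above F: C
The 3rd = Ab


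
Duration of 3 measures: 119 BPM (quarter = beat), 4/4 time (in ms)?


Quarter-note beat duration = 60000 / 119 ms
Beats per measure (4/4) = 4
One measure = 4 × 60000 / 119 = 240000 / 119 ms
3 measures = 3 × 240000 / 119 = 720000 / 119
= 6050.4 ms


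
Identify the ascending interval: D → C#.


Working:
Letter names: D → C spans 7 letter names → a 7th
Semitones: D → C# = 11 half-steps
A 7th of 11 semitones is a major 7th
= major 7th


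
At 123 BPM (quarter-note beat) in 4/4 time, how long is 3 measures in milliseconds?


Solution.
Quarter-note beat duration = 60000 / 123 ms
Beats per measure (4/4) = 4
One measure = 4 × 60000 / 123 = 240000 / 123 ms
3 measures = 3 × 240000 / 123 = 720000 / 123
= 5853.7 ms


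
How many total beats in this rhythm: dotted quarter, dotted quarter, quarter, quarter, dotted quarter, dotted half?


Solution.
Beat values:
  dotted quarter = 1.5 beats
  dotted quarter = 1.5 beats
  quarter = 1 beat
  quarter = 1 beat
  dotted quarter = 1.5 beats
  dotted half = 3 beats
Sum = 1.5 + 1.5 + 1 + 1 + 1.5 + 3
= 9.5 beats


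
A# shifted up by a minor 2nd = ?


Solution.
minor 2nd: 2 letter names, 1 semitones
Letter: A + 1 → B
Pitch: A# + 1 semitones, spelled as a B → B
= B


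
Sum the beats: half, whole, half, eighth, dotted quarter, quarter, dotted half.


Working:
Beat values:
  half = 2 beats
  whole = 4 beats
  half = 2 beats
  eighth = 0.5 beats
  dotted quarter = 1.5 beats
  quarter = 1 beat
  dotted half = 3 beats
Sum = 2 + 4 + 2 + 0.5 + 1.5 + 1 + 3
= 14 beats


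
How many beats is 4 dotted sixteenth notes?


Let's work it out.
Base sixteenth note = 1/4 beats
Dot 1 adds half the previous value: +1/8
One dotted sixteenth = 1/4 + 1/8 = 3/8
4 of them = 4 × 3/8 = 3/2
= 3/2 beats


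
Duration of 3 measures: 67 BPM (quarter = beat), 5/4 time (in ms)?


Reasoning:
Quarter-note beat duration = 60000 / 67 ms
Beats per measure (5/4) = 5
One measure = 5 × 60000 / 67 = 300000 / 67 ms
3 measures = 3 × 300000 / 67 = 900000 / 67
= 13432.8 ms


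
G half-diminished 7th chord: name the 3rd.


Solution.
Half-diminished 7th chord = root + minor 3rd + diminished 5th + minor 7th
Seventh chords stack in thirds, so the letter names are G-B-D-F
Root: G
Minor 3rd above G: Bb
Diminished 5th above G: Db
Minor 7th above G: F
The 3rd = Bb


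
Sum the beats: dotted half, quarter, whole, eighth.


Beat values:
  dotted half = 3 beats
  quarter = 1 beat
  whole = 4 beats
  eighth = 0.5 beats
Sum = 3 + 1 + 4 + 0.5
= 8.5 beats


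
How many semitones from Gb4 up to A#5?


Working:
Absolute semitone position = octave×12 + chromatic position
Gb4: 4×12 + 6 = 54
A#5: 5×12 + 10 = 70
Difference = 70 - 54 = 16
= 16 semitones


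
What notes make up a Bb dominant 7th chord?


Dominant 7th chord = root + major 3rd + perfect 5th + minor 7th
Seventh chords stack in thirds, so the letter names are B-D-F-A
Root: Bb
Major 3rd above Bb: D
Perfect 5th above Bb: F
Minor 7th above Bb: Ab
Chord = Bb D F Ab


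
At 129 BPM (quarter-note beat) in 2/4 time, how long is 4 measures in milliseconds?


Solution.
Quarter-note beat duration = 60000 / 129 ms
Beats per measure (2/4) = 2
One measure = 2 × 60000 / 129 = 120000 / 129 ms
4 measures = 4 × 120000 / 129 = 480000 / 129
= 3720.9 ms


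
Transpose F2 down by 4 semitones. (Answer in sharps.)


Solution.
F2: chromatic position 5 in octave 2 → absolute = 2×12 + 5 = 29
Transpose down 4: 29 - 4 = 25
25 = 2×12 + 1 → C# in octave 2
Result = C#2


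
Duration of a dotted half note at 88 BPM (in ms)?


Reasoning:
One quarter-note beat = 60000 / BPM = 60000 / 88 ms
Dotted half note = 3 × quarter note
Duration = 3 × 60000 / 88 = 180000 / 88
= 2045.5 ms


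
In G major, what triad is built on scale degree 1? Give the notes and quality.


Step by step:
G major scale: G A B C D E F#
Diatonic triad on degree 1 stacks scale notes 1, 3, 5: G B D
G→B = 4 semitones; G→D = 7 semitones → major triad
= G B D (major)


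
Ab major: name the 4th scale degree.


Solution.
Major scale pattern: W-W-H-W-W-W-H (2-2-1-2-2-2-1 semitones)
Starting from Ab:
  Ab + 2 semitones → Bb
  Bb + 2 semitones → C
  C + 1 semitone → Db
  Db + 2 semitones → Eb
  Eb + 2 semitones → F
  F + 2 semitones → G
  G + 1 semitone → Ab
Scale: Ab Bb C Db Eb F G
Degree 4 = Db


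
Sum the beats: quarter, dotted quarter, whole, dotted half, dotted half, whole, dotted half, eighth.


Solution.
Beat values:
  quarter = 1 beat
  dotted quarter = 1.5 beats
  whole = 4 beats
  dotted half = 3 beats
  dotted half = 3 beats
  whole = 4 beats
  dotted half = 3 beats
  eighth = 0.5 beats
Sum = 1 + 1.5 + 4 + 3 + 3 + 4 + 3 + 0.5
= 20 beats


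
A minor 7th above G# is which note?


Let's work it out.
A 7th spans 7 letter names, so from G we land on F
A minor 7th = 10 semitones above G#
Spell F at that pitch: F#
= F#


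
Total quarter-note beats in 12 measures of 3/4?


Time signature 3/4: the bottom number 4 means the quarter note gets one count
The top number 3 means 3 quarter-note beats per measure
Total = 3 × 12 measures
= 36 quarter-note beats


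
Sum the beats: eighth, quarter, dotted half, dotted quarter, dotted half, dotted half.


Reasoning:
Beat values:
  eighth = 0.5 beats
  quarter = 1 beat
  dotted half = 3 beats
  dotted quarter = 1.5 beats
  dotted half = 3 beats
  dotted half = 3 beats
Sum = 0.5 + 1 + 3 + 1.5 + 3 + 3
= 12 beats


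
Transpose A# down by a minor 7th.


minor 7th: 7 letter names, 10 semitones
Letter: A - 6 → B
Pitch: A# - 10 semitones, spelled as a B → B#
= B#


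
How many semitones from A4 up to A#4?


Step by step:
Absolute semitone position = octave×12 + chromatic position
A4: 4×12 + 9 = 57
A#4: 4×12 + 10 = 58
Difference = 58 - 57 = 1
= 1 semitone


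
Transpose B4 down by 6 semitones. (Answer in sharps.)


B4: chromatic position 11 in octave 4 → absolute = 4×12 + 11 = 59
Transpose down 6: 59 - 6 = 53
53 = 4×12 + 5 → F in octave 4
Result = F4


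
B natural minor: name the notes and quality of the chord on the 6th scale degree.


B natural minor scale: B C# D E F# G A
Diatonic triad on degree 6 stacks scale notes 6, 1, 3: G B D
G→B = 4 semitones; G→D = 7 semitones → major triad
= G B D (major)


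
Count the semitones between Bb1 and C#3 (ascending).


Absolute semitone position = octave×12 + chromatic position
Bb1: 1×12 + 10 = 22
C#3: 3×12 + 1 = 37
Difference = 37 - 22 = 15
= 15 semitones


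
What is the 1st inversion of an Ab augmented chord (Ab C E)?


Working:
Root position: Ab C E
1st inversion: move root up an octave
Bass note: C
Notes (bottom to top) = C E Ab


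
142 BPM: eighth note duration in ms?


One quarter-note beat = 60000 / BPM = 60000 / 142 ms
Eighth note = 1/2 × quarter note
Duration = 1/2 × 60000 / 142 = 30000 / 142
= 211.3 ms


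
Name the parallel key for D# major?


Parallel keys share the same tonic but differ in mode
D# major → parallel is D# minor
= D# minor


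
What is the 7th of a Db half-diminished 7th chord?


Step by step:
Half-diminished 7th chord = root + minor 3rd + diminished 5th + minor 7th
Seventh chords stack in thirds, so the letter names are D-F-A-C
Root: Db
Minor 3rd above Db: Fb
Diminished 5th above Db: Abb
Minor 7th above Db: Cb
The 7th = Cb


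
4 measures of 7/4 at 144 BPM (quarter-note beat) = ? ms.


Let's work it out.
Quarter-note beat duration = 60000 / 144 ms
Beats per measure (7/4) = 7
One measure = 7 × 60000 / 144 = 420000 / 144 ms
4 measures = 4 × 420000 / 144 = 1680000 / 144
= 11666.7 ms


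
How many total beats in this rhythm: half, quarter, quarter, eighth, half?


Beat values:
  half = 2 beats
  quarter = 1 beat
  quarter = 1 beat
  eighth = 0.5 beats
  half = 2 beats
Sum = 2 + 1 + 1 + 0.5 + 2
= 6.5 beats


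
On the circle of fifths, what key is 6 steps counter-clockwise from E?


Reasoning:
Each counter-clockwise step moves down a perfect 5th (= up a perfect 4th)
From E: E → A → D → G → C → F → Bb
= Bb


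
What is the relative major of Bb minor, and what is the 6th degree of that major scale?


Solution.
The relative major shares the key signature and is a minor 3rd above the minor tonic
A minor 3rd above Bb is Db
→ relative major of Bb minor is Db major
Db major scale: Db Eb F Gb Ab Bb C
= Db major; 6th degree = Bb


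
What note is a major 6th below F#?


A 6th spans 6 letter names, so from F we land on A
A major 6th = 9 semitones below F#
Spell A at that pitch: A
= A


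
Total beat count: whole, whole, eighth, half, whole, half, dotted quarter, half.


Working:
Beat values:
  whole = 4 beats
  whole = 4 beats
  eighth = 0.5 beats
  half = 2 beats
  whole = 4 beats
  half = 2 beats
  dotted quarter = 1.5 beats
  half = 2 beats
Sum = 4 + 4 + 0.5 + 2 + 4 + 2 + 1.5 + 2
= 20 beats


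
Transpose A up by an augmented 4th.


augmented 4th: 4 letter names, 6 semitones
Letter: A + 3 → D
Pitch: A + 6 semitones, spelled as a D → D#
= D#


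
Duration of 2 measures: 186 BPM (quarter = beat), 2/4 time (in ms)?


Step by step:
Quarter-note beat duration = 60000 / 186 ms
Beats per measure (2/4) = 2
One measure = 2 × 60000 / 186 = 120000 / 186 ms
2 measures = 2 × 120000 / 186 = 240000 / 186
= 1290.3 ms


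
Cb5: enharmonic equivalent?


Reasoning:
Enharmonic notes sound the same pitch but are spelled with different letter names
Cb and B name the same pitch class
Octave numbers change at C, so Cb5 = B4
= B4


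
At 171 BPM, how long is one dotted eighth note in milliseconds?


Reasoning:
One quarter-note beat = 60000 / BPM = 60000 / 171 ms
Dotted eighth note = 3/4 × quarter note
Duration = 3/4 × 60000 / 171 = 45000 / 171
= 263.2 ms


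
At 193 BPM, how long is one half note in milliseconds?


One quarter-note beat = 60000 / BPM = 60000 / 193 ms
Half note = 2 × quarter note
Duration = 2 × 60000 / 193 = 120000 / 193
= 621.8 ms


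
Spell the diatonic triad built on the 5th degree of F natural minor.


Working:
F natural minor scale: F G Ab Bb C Db Eb
Diatonic triad on degree 5 stacks scale notes 5, 7, 2: C Eb G
C→Eb = 3 semitones; C→G = 7 semitones → minor triad
= C Eb G (minor)


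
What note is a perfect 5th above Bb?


Let's work it out.
A 5th spans 5 letter names, so from B we land on F
A perfect 5th = 7 semitones above Bb
Spell F at that pitch: F
= F


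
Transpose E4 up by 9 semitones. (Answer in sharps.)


Reasoning:
E4: chromatic position 4 in octave 4 → absolute = 4×12 + 4 = 52
Transpose up 9: 52 + 9 = 61
61 = 5×12 + 1 → C# in octave 5
Result = C#5


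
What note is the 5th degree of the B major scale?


Step by step:
Major scale pattern: W-W-H-W-W-W-H (2-2-1-2-2-2-1 semitones)
Starting from B:
  B + 2 semitones → C#
  C# + 2 semitones → D#
  D# + 1 semitone → E
  E + 2 semitones → F#
  F# + 2 semitones → G#
  G# + 2 semitones → A#
  A# + 1 semitone → B
Scale: B C# D# E F# G# A#
Degree 5 = F#


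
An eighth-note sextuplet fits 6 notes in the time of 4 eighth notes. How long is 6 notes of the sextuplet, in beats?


Sextuplet: 6 notes occupy the space of 4 eighth notes
Space = 4 × 1/2 = 2 beats
Each sextuplet note = 2 / 6 = 1/3 beats
6 notes = 6 × 1/3 = 2
= 2 beats


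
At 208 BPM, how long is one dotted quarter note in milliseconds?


Working:
One quarter-note beat = 60000 / BPM = 60000 / 208 ms
Dotted quarter note = 3/2 × quarter note
Duration = 3/2 × 60000 / 208 = 90000 / 208
= 432.7 ms


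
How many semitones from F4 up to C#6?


Solution.
Absolute semitone position = octave×12 + chromatic position
F4: 4×12 + 5 = 53
C#6: 6×12 + 1 = 73
Difference = 73 - 53 = 20
= 20 semitones


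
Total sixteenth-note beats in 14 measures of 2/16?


Solution.
Time signature 2/16: the bottom number 16 means the sixteenth note gets one count
The top number 2 means 2 sixteenth-note beats per measure
Total = 2 × 14 measures
= 28 sixteenth-note beats


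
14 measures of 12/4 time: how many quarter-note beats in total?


Step by step:
Time signature 12/4: the bottom number 4 means the quarter note gets one count
The top number 12 means 12 quarter-note beats per measure
Total = 12 × 14 measures
= 168 quarter-note beats


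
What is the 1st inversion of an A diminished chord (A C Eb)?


Root position: A C Eb
1st inversion: move root up an octave
Bass note: C
Notes (bottom to top) = C Eb A


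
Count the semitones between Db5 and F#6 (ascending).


Let's work it out.
Absolute semitone position = octave×12 + chromatic position
Db5: 5×12 + 1 = 61
F#6: 6×12 + 6 = 78
Difference = 78 - 61 = 17
= 17 semitones


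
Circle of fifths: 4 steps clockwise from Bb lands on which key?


Solution.
Each clockwise step on the circle of fifths moves up a perfect 5th
From Bb: Bb → F → C → G → D
= D


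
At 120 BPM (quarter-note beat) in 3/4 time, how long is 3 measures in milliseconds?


Solution.
Quarter-note beat duration = 60000 / 120 ms
Beats per measure (3/4) = 3
One measure = 3 × 60000 / 120 = 180000 / 120 ms
3 measures = 3 × 180000 / 120 = 540000 / 120
= 4500.0 ms


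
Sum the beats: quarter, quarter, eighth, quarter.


Beat values:
  quarter = 1 beat
  quarter = 1 beat
  eighth = 0.5 beats
  quarter = 1 beat
Sum = 1 + 1 + 0.5 + 1
= 3.5 beats


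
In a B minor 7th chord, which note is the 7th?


Reasoning:
Minor 7th chord = root + minor 3rd + perfect 5th + minor 7th
Seventh chords stack in thirds, so the letter names are B-D-F-A
Root: B
Minor 3rd above B: D
Perfect 5th above B: F#
Minor 7th above B: A
The 7th = A


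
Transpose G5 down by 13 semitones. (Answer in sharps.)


G5: chromatic position 7 in octave 5 → absolute = 5×12 + 7 = 67
Transpose down 13: 67 - 13 = 54
54 = 4×12 + 6 → F# in octave 4
Result = F#4


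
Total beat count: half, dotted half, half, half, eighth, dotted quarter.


Let's work it out.
Beat values:
  half = 2 beats
  dotted half = 3 beats
  half = 2 beats
  half = 2 beats
  eighth = 0.5 beats
  dotted quarter = 1.5 beats
Sum = 2 + 3 + 2 + 2 + 0.5 + 1.5
= 11 beats


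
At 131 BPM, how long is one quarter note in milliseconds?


One quarter-note beat = 60000 / BPM = 60000 / 131 ms
Duration = 60000 / 131
= 458.0 ms


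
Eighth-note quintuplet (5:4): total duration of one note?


Reasoning:
Quintuplet: 5 notes occupy the space of 4 eighth notes
Space = 4 × 1/2 = 2 beats
Each quintuplet note = 2 / 5 = 2/5 beats
= 2/5 beats


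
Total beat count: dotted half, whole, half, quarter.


Reasoning:
Beat values:
  dotted half = 3 beats
  whole = 4 beats
  half = 2 beats
  quarter = 1 beat
Sum = 3 + 4 + 2 + 1
= 10 beats


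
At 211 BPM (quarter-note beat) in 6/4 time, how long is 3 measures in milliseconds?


Quarter-note beat duration = 60000 / 211 ms
Beats per measure (6/4) = 6
One measure = 6 × 60000 / 211 = 360000 / 211 ms
3 measures = 3 × 360000 / 211 = 1080000 / 211
= 5118.5 ms


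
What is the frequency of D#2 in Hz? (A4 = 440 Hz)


f = 440 × 2^(n/12) where n = semitones from A4
D#2: -30 semitones from A4
f = 440 × 2^(-30/12)
f = 77.78 Hz


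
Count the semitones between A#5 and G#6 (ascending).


Step by step:
Absolute semitone position = octave×12 + chromatic position
A#5: 5×12 + 10 = 70
G#6: 6×12 + 8 = 80
Difference = 80 - 70 = 10
= 10 semitones


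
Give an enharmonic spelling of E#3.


Step by step:
Enharmonic notes sound the same pitch but are spelled with different letter names
E# and F name the same pitch class
= F3


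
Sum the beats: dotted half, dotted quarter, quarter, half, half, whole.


Working:
Beat values:
  dotted half = 3 beats
  dotted quarter = 1.5 beats
  quarter = 1 beat
  half = 2 beats
  half = 2 beats
  whole = 4 beats
Sum = 3 + 1.5 + 1 + 2 + 2 + 4
= 13.5 beats


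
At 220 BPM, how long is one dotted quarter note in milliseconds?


Let's work it out.
One quarter-note beat = 60000 / BPM = 60000 / 220 ms
Dotted quarter note = 3/2 × quarter note
Duration = 3/2 × 60000 / 220 = 90000 / 220
= 409.1 ms


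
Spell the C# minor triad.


Solution.
Minor triad = root + minor 3rd (3 semitones) + perfect 5th (7 semitones)
A triad on C# stacks thirds, so the chord tones use letter names C-E-G
Root: C#
Minor 3rd above C#: E
Perfect 5th above C#: G#
Chord = C# E G#


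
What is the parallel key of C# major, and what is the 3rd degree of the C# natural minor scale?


Step by step:
Parallel keys share the same tonic but differ in mode
C# major → parallel is C# minor
C# natural minor scale: C# D# E F# G# A B
= C# minor; 3rd degree = E


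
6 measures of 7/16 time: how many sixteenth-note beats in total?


Step by step:
Time signature 7/16: the bottom number 16 means the sixteenth note gets one count
The top number 7 means 7 sixteenth-note beats per measure
Total = 7 × 6 measures
= 42 sixteenth-note beats


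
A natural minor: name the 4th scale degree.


Working:
Natural minor scale pattern: W-H-W-W-H-W-W (2-1-2-2-1-2-2 semitones)
Starting from A:
  A + 2 semitones → B
  B + 1 semitone → C
  C + 2 semitones → D
  D + 2 semitones → E
  E + 1 semitone → F
  F + 2 semitones → G
  G + 2 semitones → A
Scale: A B C D E F G
Degree 4 = D


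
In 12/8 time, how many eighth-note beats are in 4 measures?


Time signature 12/8: the bottom number 8 means the eighth note gets one count
The top number 12 means 12 eighth-note beats per measure
Total = 12 × 4 measures
= 48 eighth-note beats


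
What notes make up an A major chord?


Major triad = root + major 3rd (4 semitones) + perfect 5th (7 semitones)
A triad on A stacks thirds, so the chord tones use letter names A-C-E
Root: A
Major 3rd above A: C#
Perfect 5th above A: E
Chord = A C# E
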